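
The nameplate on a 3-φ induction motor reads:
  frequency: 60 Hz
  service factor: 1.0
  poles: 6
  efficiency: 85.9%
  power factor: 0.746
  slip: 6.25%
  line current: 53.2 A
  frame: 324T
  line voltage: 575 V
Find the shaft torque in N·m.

288 N·m

P_in = √3·V·I·cosφ = 1.732 × 575 × 53.2 × 0.746 = 39524 W
P_out = η·P_in = 0.859 × 39524 = 33951 W
n_s = 120×60/6 = 1200 rpm; n = 1200×(1−0.0625) = 1125 rpm
ω = 2π×1125/60 = 117.8 rad/s
τ = P_out/ω = 33951/117.8 = 288 N·m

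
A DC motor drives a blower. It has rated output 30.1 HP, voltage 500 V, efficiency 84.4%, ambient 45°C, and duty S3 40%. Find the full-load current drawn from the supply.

53.2 A

P_out = 30.1 × 746 = 22455 W
P_in = P_out / η = 22455 / 0.844 = 26605 W
I = P_in / V = 26605 / 500 = 53.2 A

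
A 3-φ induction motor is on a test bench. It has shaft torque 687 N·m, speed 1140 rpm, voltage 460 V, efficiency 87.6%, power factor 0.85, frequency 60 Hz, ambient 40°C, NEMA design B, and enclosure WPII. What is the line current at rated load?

138 A

ω = 2π×1140/60 = 119.4 rad/s; P_out = τω = 687 × 119.4 = 82028 W
P_in = P_out / η = 82028 / 0.876 = 93639 W
I_L = P_in / (√3·V_L·cosφ) = 93639 / (1.732 × 460 × 0.85) = 138 A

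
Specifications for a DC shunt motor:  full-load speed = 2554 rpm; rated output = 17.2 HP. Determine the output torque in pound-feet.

35.4 lb·ft

P_out = 17.2 × 746 = 12831 W
ω = 2π × 2554/60 = 267.5 rad/s
τ = P_out/ω = 12831/267.5 = 47.97 N·m
In lb·ft: 47.97/1.356 = 35.4 lb·ft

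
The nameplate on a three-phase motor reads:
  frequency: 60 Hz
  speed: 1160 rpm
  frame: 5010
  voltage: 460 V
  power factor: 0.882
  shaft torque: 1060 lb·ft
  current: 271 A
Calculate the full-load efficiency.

91.7 %

τ = 1060 lb·ft × 1.356 = 1437 N·m
ω = 2π × 1160/60 = 121.5 rad/s; P_out = τω = 1437 × 121.5 = 174596 W
P_in = √3·V_L·I_L·cosφ = 1.732 × 460 × 271 × 0.882 = 190434 W
η = P_out / P_in = 174596 / 190434 = 0.917 = 91.7%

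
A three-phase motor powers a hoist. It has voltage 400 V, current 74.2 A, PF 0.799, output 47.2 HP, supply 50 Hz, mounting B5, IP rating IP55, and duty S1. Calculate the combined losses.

P_in = √3·V·I·cosφ = 1.732×400×74.2×0.799 = 41073 W
P_out = 47.2×746 = 35211 W
Losses = P_in − P_out = 41073 − 35211 = 5862 W

5.86 kW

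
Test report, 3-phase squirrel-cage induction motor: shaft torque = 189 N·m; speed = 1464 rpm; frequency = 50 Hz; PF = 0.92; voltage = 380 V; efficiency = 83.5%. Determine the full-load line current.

57.3 A

ω = 2π×1464/60 = 153.3 rad/s; P_out = τω = 189 × 153.3 = 28974 W
P_in = P_out / η = 28974 / 0.835 = 34699 W
I_L = P_in / (√3·V_L·cosφ) = 34699 / (1.732 × 380 × 0.92) = 57.3 A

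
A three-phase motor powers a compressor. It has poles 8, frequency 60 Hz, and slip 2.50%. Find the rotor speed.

878 rpm

n_s = 120f/p = 120×60/8 = 900 rpm
n = n_s(1 − s) = 900 × (1 − 0.025) = 878 rpm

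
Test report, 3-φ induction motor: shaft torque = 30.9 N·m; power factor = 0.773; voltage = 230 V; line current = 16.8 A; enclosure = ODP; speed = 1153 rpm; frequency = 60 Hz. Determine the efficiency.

72.1 %

ω = 2π × 1153/60 = 120.7 rad/s; P_out = τω = 30.9 × 120.7 = 3730 W
P_in = √3·V_L·I_L·cosφ = 1.732 × 230 × 16.8 × 0.773 = 5173 W
η = P_out / P_in = 3730 / 5173 = 0.721 = 72.1%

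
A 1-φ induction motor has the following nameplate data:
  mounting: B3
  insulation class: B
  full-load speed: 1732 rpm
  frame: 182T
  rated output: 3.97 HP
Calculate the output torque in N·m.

16.3 N·m

P_out = 3.97 × 746 = 2962 W
ω = 2π × 1732/60 = 181.4 rad/s
τ = P_out/ω = 2962/181.4 = 16.3 N·m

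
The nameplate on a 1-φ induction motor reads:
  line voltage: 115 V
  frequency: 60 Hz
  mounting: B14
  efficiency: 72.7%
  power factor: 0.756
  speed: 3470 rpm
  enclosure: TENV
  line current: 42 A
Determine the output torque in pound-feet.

P_in = V·I·cosφ = 115 × 42 × 0.756 = 3651 W
P_out = η·P_in = 0.727 × 3651 = 2654 W
n = 3470 rpm
ω = 2π×3470/60 = 363.4 rad/s
τ = P_out/ω = 2654/363.4 = 7.303 N·m
In lb·ft: 7.303/1.356 = 5.39 lb·ft

5.39 lb·ft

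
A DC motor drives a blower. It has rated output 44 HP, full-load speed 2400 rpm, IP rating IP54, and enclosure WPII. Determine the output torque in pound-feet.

P_out = 44 × 746 = 32824 W
ω = 2π × 2400/60 = 251.3 rad/s
τ = P_out/ω = 32824/251.3 = 130.6 N·m
In lb·ft: 130.6/1.356 = 96.3 lb·ft

96.3 lb·ft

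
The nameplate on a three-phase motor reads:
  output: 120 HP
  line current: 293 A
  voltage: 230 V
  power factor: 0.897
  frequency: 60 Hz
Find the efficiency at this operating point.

P_out = 120 × 746 = 89520 W
P_in = √3·V_L·I_L·cosφ = 1.732 × 230 × 293 × 0.897 = 104697 W
η = P_out / P_in = 89520 / 104697 = 0.855 = 85.5%

85.5 %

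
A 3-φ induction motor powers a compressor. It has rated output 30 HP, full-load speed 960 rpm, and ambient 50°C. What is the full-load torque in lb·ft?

P_out = 30 × 746 = 22380 W
ω = 2π × 960/60 = 100.5 rad/s
τ = P_out/ω = 22380/100.5 = 222.7 N·m
In lb·ft: 222.7/1.356 = 164 lb·ft

164 lb·ft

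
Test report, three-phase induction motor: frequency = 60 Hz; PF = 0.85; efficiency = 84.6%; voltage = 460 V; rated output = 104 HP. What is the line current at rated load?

135 A

P_out = 104 × 746 = 77584 W
P_in = P_out / η = 77584 / 0.846 = 91707 W
I_L = P_in / (√3·V_L·cosφ) = 91707 / (1.732 × 460 × 0.85) = 135 A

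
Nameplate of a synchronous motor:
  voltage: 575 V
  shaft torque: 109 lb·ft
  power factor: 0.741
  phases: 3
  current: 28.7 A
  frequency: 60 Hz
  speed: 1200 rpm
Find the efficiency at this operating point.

τ = 109 lb·ft × 1.356 = 147.8 N·m
ω = 2π × 1200/60 = 125.7 rad/s; P_out = τω = 147.8 × 125.7 = 18578 W
P_in = √3·V_L·I_L·cosφ = 1.732 × 575 × 28.7 × 0.741 = 21180 W
η = P_out / P_in = 18578 / 21180 = 0.877 = 87.7%

87.7 %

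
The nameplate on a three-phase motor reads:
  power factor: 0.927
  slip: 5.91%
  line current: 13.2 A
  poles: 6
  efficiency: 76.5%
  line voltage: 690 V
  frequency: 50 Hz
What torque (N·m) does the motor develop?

114 N·m

P_in = √3·V·I·cosφ = 1.732 × 690 × 13.2 × 0.927 = 14623 W
P_out = η·P_in = 0.765 × 14623 = 11187 W
n_s = 120×50/6 = 1000 rpm; n = 1000×(1−0.0591) = 941 rpm
ω = 2π×941/60 = 98.54 rad/s
τ = P_out/ω = 11187/98.54 = 114 N·m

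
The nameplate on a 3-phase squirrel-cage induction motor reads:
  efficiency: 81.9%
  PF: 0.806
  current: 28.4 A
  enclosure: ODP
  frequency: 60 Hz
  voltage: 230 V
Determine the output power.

P_in = √3·V·I·cosφ = 1.732 × 230 × 28.4 × 0.806 = 9119 W
P_out = η·P_in = 0.819 × 9119 = 7468 W

7.47 kW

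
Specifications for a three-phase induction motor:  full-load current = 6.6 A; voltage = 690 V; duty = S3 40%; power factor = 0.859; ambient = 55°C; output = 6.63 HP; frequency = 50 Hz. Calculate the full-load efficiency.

P_out = 6.63 × 746 = 4946 W
P_in = √3·V_L·I_L·cosφ = 1.732 × 690 × 6.6 × 0.859 = 6775 W
η = P_out / P_in = 4946 / 6775 = 0.730 = 73.0%

73.0 %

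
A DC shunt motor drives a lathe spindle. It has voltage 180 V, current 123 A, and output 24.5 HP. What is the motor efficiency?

82.6 %

P_out = 24.5 × 746 = 18277 W
P_in = V·I = 180 × 123 = 22140 W
η = P_out / P_in = 18277 / 22140 = 0.826 = 82.6%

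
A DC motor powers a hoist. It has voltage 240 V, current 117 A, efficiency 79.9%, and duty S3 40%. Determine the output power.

22.4 kW

P_in = V·I = 240 × 117 = 28080 W
P_out = η·P_in = 0.799 × 28080 = 22436 W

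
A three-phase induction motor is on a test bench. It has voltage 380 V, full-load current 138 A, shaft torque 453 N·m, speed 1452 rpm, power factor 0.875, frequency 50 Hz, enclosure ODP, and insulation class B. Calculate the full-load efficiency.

ω = 2π × 1452/60 = 152.1 rad/s; P_out = τω = 453 × 152.1 = 68901 W
P_in = √3·V_L·I_L·cosφ = 1.732 × 380 × 138 × 0.875 = 79473 W
η = P_out / P_in = 68901 / 79473 = 0.867 = 86.7%

86.7 %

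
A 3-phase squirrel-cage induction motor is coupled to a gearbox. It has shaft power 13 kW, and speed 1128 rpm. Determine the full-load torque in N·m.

ω = 2π × 1128/60 = 118.1 rad/s
τ = P/ω = 13000/118.1 = 110 N·m

110 N·m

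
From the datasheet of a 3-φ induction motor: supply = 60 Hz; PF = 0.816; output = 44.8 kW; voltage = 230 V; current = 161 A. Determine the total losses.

7.54 kW

P_in = √3·V·I·cosφ = 1.732×230×161×0.816 = 52335 W
P_out = 44800 W
Losses = P_in − P_out = 52335 − 44800 = 7535 W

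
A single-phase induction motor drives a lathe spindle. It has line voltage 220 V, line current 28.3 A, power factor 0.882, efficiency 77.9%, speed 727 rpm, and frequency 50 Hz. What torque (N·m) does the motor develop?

56.2 N·m

P_in = V·I·cosφ = 220 × 28.3 × 0.882 = 5491 W
P_out = η·P_in = 0.779 × 5491 = 4277 W
n = 727 rpm
ω = 2π×727/60 = 76.13 rad/s
τ = P_out/ω = 4277/76.13 = 56.2 N·m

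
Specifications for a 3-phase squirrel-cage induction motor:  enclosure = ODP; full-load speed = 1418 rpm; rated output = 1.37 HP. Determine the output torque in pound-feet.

P_out = 1.37 × 746 = 1022 W
ω = 2π × 1418/60 = 148.5 rad/s
τ = P_out/ω = 1022/148.5 = 6.882 N·m
In lb·ft: 6.882/1.356 = 5.08 lb·ft

5.08 lb·ft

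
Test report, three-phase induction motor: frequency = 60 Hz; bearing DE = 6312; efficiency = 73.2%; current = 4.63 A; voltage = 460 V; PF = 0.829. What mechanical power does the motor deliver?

2.24 kW

P_in = √3·V·I·cosφ = 1.732 × 460 × 4.63 × 0.829 = 3058 W
P_out = η·P_in = 0.732 × 3058 = 2238 W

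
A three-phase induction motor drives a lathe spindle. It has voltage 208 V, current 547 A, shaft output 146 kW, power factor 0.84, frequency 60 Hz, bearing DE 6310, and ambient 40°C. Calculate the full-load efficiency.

P_out = 146 kW = 146000 W
P_in = √3·V_L·I_L·cosφ = 1.732 × 208 × 547 × 0.84 = 165530 W
η = P_out / P_in = 146000 / 165530 = 0.882 = 88.2%

88.2 %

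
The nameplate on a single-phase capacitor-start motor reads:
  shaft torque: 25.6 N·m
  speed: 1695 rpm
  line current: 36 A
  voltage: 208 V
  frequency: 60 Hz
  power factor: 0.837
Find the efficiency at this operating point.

ω = 2π × 1695/60 = 177.5 rad/s; P_out = τω = 25.6 × 177.5 = 4544 W
P_in = V·I·cosφ = 208 × 36 × 0.837 = 6267 W
η = P_out / P_in = 4544 / 6267 = 0.725 = 72.5%

72.5 %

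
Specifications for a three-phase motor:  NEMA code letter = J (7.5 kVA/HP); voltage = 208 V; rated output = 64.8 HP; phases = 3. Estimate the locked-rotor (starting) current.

S_LR = 7.5 × 64.8 = 486 kVA
I_LR = S_LR/(√3·V_L) = 486000/(1.732×208) = 1350 A

1350 A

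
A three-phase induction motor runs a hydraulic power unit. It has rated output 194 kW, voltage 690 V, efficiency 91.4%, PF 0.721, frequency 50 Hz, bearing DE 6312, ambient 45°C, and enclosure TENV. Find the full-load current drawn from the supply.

246 A

P_out = 194 kW = 194000 W
P_in = P_out / η = 194000 / 0.914 = 212254 W
I_L = P_in / (√3·V_L·cosφ) = 212254 / (1.732 × 690 × 0.721) = 246 A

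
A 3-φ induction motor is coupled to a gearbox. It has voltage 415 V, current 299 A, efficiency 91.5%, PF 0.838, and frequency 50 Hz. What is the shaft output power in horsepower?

P_in = √3·V·I·cosφ = 1.732 × 415 × 299 × 0.838 = 180099 W
P_out = η·P_in = 0.915 × 180099 = 164791 W
= 164791/746 = 221 HP

221 HP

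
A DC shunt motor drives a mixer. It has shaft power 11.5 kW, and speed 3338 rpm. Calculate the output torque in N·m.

ω = 2π × 3338/60 = 349.6 rad/s
τ = P/ω = 11500/349.6 = 32.9 N·m

32.9 N·m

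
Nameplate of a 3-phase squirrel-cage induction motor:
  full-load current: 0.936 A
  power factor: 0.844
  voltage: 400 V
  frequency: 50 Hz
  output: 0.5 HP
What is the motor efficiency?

68.2 %

P_out = 0.5 × 746 = 373 W
P_in = √3·V_L·I_L·cosφ = 1.732 × 400 × 0.936 × 0.844 = 547 W
η = P_out / P_in = 373 / 547 = 0.682 = 68.2%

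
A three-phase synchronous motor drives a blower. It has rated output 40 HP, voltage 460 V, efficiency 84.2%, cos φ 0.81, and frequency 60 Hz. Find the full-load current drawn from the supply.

54.9 A

P_out = 40 × 746 = 29840 W
P_in = P_out / η = 29840 / 0.842 = 35439 W
I_L = P_in / (√3·V_L·cosφ) = 35439 / (1.732 × 460 × 0.81) = 54.9 A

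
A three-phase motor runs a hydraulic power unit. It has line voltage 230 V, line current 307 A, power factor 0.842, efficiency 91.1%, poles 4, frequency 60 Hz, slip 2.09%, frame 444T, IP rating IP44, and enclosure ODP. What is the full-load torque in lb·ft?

375 lb·ft

P_in = √3·V·I·cosφ = 1.732 × 230 × 307 × 0.842 = 102974 W
P_out = η·P_in = 0.911 × 102974 = 93809 W
n_s = 120×60/4 = 1800 rpm; n = 1800×(1−0.0209) = 1762 rpm
ω = 2π×1762/60 = 184.5 rad/s
τ = P_out/ω = 93809/184.5 = 508.4 N·m
In lb·ft: 508.4/1.356 = 375 lb·ft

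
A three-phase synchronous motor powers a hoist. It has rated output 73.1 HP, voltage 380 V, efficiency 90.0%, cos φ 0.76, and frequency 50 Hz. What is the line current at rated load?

P_out = 73.1 × 746 = 54533 W
P_in = P_out / η = 54533 / 0.900 = 60592 W
I_L = P_in / (√3·V_L·cosφ) = 60592 / (1.732 × 380 × 0.76) = 121 A

121 A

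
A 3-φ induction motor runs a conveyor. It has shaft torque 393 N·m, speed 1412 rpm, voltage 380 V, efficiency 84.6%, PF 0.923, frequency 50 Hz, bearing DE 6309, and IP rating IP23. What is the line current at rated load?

113 A

ω = 2π×1412/60 = 147.9 rad/s; P_out = τω = 393 × 147.9 = 58125 W
P_in = P_out / η = 58125 / 0.846 = 68706 W
I_L = P_in / (√3·V_L·cosφ) = 68706 / (1.732 × 380 × 0.923) = 113 A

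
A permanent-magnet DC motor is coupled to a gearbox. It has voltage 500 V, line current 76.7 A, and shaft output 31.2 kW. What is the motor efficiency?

P_out = 31.2 kW = 31200 W
P_in = V·I = 500 × 76.7 = 38350 W
η = P_out / P_in = 31200 / 38350 = 0.814 = 81.4%

81.4 %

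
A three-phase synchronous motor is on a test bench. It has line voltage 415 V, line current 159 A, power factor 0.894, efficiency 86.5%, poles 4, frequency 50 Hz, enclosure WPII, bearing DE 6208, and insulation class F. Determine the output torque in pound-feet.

P_in = √3·V·I·cosφ = 1.732 × 415 × 159 × 0.894 = 102172 W
P_out = η·P_in = 0.865 × 102172 = 88379 W
n = n_s = 120×50/4 = 1500 rpm (synchronous)
ω = 2π×1500/60 = 157.1 rad/s
τ = P_out/ω = 88379/157.1 = 562.6 N·m
In lb·ft: 562.6/1.356 = 415 lb·ft

415 lb·ft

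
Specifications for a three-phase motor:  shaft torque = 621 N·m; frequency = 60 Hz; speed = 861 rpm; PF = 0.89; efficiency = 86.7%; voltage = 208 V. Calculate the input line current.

ω = 2π×861/60 = 90.16 rad/s; P_out = τω = 621 × 90.16 = 55989 W
P_in = P_out / η = 55989 / 0.867 = 64578 W
I_L = P_in / (√3·V_L·cosφ) = 64578 / (1.732 × 208 × 0.89) = 201 A

201 A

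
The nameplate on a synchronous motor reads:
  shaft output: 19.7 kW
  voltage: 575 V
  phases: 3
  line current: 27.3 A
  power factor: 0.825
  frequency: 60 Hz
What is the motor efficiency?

87.8 %

P_out = 19.7 kW = 19700 W
P_in = √3·V_L·I_L·cosφ = 1.732 × 575 × 27.3 × 0.825 = 22430 W
η = P_out / P_in = 19700 / 22430 = 0.878 = 87.8%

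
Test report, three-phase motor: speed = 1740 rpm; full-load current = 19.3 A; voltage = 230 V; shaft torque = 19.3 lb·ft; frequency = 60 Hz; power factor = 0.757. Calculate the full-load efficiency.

τ = 19.3 lb·ft × 1.356 = 26.17 N·m
ω = 2π × 1740/60 = 182.2 rad/s; P_out = τω = 26.17 × 182.2 = 4768 W
P_in = √3·V_L·I_L·cosφ = 1.732 × 230 × 19.3 × 0.757 = 5820 W
η = P_out / P_in = 4768 / 5820 = 0.819 = 81.9%

81.9 %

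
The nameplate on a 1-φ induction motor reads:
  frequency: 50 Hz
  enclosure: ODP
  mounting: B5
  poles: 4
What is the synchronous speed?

n_s = 120f/p = 120×50/4 = 1500 rpm

1500 rpm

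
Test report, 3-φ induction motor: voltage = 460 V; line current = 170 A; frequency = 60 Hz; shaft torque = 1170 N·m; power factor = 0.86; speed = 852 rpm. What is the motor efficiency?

ω = 2π × 852/60 = 89.22 rad/s; P_out = τω = 1170 × 89.22 = 104387 W
P_in = √3·V_L·I_L·cosφ = 1.732 × 460 × 170 × 0.86 = 116480 W
η = P_out / P_in = 104387 / 116480 = 0.896 = 89.6%

89.6 %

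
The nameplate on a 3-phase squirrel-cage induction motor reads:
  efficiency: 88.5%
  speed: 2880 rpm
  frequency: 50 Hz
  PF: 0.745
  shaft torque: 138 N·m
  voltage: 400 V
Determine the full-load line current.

91.1 A

ω = 2π×2880/60 = 301.6 rad/s; P_out = τω = 138 × 301.6 = 41621 W
P_in = P_out / η = 41621 / 0.885 = 47029 W
I_L = P_in / (√3·V_L·cosφ) = 47029 / (1.732 × 400 × 0.745) = 91.1 A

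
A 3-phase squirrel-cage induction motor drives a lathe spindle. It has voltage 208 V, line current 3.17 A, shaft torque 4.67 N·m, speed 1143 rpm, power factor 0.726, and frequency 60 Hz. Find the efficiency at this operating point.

67.4 %

ω = 2π × 1143/60 = 119.7 rad/s; P_out = τω = 4.67 × 119.7 = 559 W
P_in = √3·V_L·I_L·cosφ = 1.732 × 208 × 3.17 × 0.726 = 829 W
η = P_out / P_in = 559 / 829 = 0.674 = 67.4%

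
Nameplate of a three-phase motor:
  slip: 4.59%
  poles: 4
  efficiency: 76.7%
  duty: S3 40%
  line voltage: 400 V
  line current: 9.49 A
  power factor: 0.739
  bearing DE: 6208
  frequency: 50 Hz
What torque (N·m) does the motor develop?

P_in = √3·V·I·cosφ = 1.732 × 400 × 9.49 × 0.739 = 4859 W
P_out = η·P_in = 0.767 × 4859 = 3727 W
n_s = 120×50/4 = 1500 rpm; n = 1500×(1−0.0459) = 1431 rpm
ω = 2π×1431/60 = 149.9 rad/s
τ = P_out/ω = 3727/149.9 = 24.9 N·m

24.9 N·m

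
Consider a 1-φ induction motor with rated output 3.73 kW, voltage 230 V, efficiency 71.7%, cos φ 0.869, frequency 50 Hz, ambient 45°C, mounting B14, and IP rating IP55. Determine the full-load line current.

P_out = 3.73 kW = 3730 W
P_in = P_out / η = 3730 / 0.717 = 5202 W
I = P_in / (V·cosφ) = 5202 / (230 × 0.869) = 26 A

26 A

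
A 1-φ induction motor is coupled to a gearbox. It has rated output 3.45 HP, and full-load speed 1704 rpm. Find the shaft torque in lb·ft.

P_out = 3.45 × 746 = 2574 W
ω = 2π × 1704/60 = 178.4 rad/s
τ = P_out/ω = 2574/178.4 = 14.43 N·m
In lb·ft: 14.43/1.356 = 10.6 lb·ft

10.6 lb·ft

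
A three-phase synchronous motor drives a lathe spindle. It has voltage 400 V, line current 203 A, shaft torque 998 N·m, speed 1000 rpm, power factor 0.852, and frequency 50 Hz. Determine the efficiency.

87.2 %

ω = 2π × 1000/60 = 104.7 rad/s; P_out = τω = 998 × 104.7 = 104491 W
P_in = √3·V_L·I_L·cosφ = 1.732 × 400 × 203 × 0.852 = 119824 W
η = P_out / P_in = 104491 / 119824 = 0.872 = 87.2%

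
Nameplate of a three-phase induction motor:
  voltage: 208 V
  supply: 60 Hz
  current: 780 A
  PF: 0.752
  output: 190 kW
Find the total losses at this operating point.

21.3 kW

P_in = √3·V·I·cosφ = 1.732×208×780×0.752 = 211312 W
P_out = 190000 W
Losses = P_in − P_out = 211312 − 190000 = 21312 W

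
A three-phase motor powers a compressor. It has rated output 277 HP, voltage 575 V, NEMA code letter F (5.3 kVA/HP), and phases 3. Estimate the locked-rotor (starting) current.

1470 A

S_LR = 5.3 × 277 = 1468.1 kVA
I_LR = S_LR/(√3·V_L) = 1468100/(1.732×575) = 1470 A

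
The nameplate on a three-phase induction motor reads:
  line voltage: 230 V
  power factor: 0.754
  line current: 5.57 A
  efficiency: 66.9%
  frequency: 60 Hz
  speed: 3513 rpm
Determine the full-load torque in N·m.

3.04 N·m

P_in = √3·V·I·cosφ = 1.732 × 230 × 5.57 × 0.754 = 1673 W
P_out = η·P_in = 0.669 × 1673 = 1119 W
n = 3513 rpm
ω = 2π×3513/60 = 367.9 rad/s
τ = P_out/ω = 1119/367.9 = 3.04 N·m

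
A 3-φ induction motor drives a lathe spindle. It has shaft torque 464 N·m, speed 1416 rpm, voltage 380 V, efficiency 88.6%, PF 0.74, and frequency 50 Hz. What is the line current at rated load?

ω = 2π×1416/60 = 148.3 rad/s; P_out = τω = 464 × 148.3 = 68811 W
P_in = P_out / η = 68811 / 0.886 = 77665 W
I_L = P_in / (√3·V_L·cosφ) = 77665 / (1.732 × 380 × 0.74) = 159 A

159 A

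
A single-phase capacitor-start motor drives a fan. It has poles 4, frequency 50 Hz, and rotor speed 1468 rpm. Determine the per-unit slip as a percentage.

n_s = 120f/p = 120×50/4 = 1500 rpm
s = (n_s − n)/n_s = (1500 − 1468)/1500 = 0.0213

2.13 %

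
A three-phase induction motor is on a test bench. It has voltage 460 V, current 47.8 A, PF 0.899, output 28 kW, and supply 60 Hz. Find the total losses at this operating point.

P_in = √3·V·I·cosφ = 1.732×460×47.8×0.899 = 34237 W
P_out = 28000 W
Losses = P_in − P_out = 34237 − 28000 = 6237 W

6240 W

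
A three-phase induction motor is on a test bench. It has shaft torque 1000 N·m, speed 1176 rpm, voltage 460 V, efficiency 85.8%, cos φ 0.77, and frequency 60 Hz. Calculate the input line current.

ω = 2π×1176/60 = 123.2 rad/s; P_out = τω = 1000 × 123.2 = 123200 W
P_in = P_out / η = 123200 / 0.858 = 143590 W
I_L = P_in / (√3·V_L·cosφ) = 143590 / (1.732 × 460 × 0.77) = 234 A

234 A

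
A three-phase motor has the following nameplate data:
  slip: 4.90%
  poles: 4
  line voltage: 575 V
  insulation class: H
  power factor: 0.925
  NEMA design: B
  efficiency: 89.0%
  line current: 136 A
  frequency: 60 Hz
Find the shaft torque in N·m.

622 N·m

P_in = √3·V·I·cosφ = 1.732 × 575 × 136 × 0.925 = 125284 W
P_out = η·P_in = 0.89 × 125284 = 111503 W
n_s = 120×60/4 = 1800 rpm; n = 1800×(1−0.049) = 1712 rpm
ω = 2π×1712/60 = 179.3 rad/s
τ = P_out/ω = 111503/179.3 = 622 N·m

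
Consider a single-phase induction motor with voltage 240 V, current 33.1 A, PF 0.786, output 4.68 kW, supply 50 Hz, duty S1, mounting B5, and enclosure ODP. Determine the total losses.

P_in = V·I·cosφ = 240×33.1×0.786 = 6244 W
P_out = 4680 W
Losses = P_in − P_out = 6244 − 4680 = 1564 W

1560 W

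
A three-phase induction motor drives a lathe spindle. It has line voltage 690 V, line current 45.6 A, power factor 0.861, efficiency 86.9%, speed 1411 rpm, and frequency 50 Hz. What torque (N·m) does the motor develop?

P_in = √3·V·I·cosφ = 1.732 × 690 × 45.6 × 0.861 = 46921 W
P_out = η·P_in = 0.869 × 46921 = 40774 W
n = 1411 rpm
ω = 2π×1411/60 = 147.8 rad/s
τ = P_out/ω = 40774/147.8 = 276 N·m

276 N·m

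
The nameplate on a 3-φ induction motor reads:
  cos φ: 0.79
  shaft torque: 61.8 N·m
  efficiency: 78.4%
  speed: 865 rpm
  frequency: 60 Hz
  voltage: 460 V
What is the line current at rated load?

11.3 A

ω = 2π×865/60 = 90.58 rad/s; P_out = τω = 61.8 × 90.58 = 5598 W
P_in = P_out / η = 5598 / 0.784 = 7140 W
I_L = P_in / (√3·V_L·cosφ) = 7140 / (1.732 × 460 × 0.79) = 11.3 A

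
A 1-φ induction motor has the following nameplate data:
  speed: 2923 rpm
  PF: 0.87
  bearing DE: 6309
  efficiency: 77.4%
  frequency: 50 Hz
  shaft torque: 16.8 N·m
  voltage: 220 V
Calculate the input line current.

ω = 2π×2923/60 = 306.1 rad/s; P_out = τω = 16.8 × 306.1 = 5142 W
P_in = P_out / η = 5142 / 0.774 = 6643 W
I = P_in / (V·cosφ) = 6643 / (220 × 0.87) = 34.7 A

34.7 A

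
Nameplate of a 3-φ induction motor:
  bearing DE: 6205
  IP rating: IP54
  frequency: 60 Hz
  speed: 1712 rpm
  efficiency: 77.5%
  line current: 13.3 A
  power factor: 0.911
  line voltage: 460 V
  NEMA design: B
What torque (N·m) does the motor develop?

41.7 N·m

P_in = √3·V·I·cosφ = 1.732 × 460 × 13.3 × 0.911 = 9653 W
P_out = η·P_in = 0.775 × 9653 = 7481 W
n = 1712 rpm
ω = 2π×1712/60 = 179.3 rad/s
τ = P_out/ω = 7481/179.3 = 41.7 N·m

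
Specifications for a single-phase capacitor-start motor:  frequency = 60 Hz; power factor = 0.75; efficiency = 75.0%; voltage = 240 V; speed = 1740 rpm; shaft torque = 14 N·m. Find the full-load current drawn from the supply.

ω = 2π×1740/60 = 182.2 rad/s; P_out = τω = 14 × 182.2 = 2551 W
P_in = P_out / η = 2551 / 0.750 = 3401 W
I = P_in / (V·cosφ) = 3401 / (240 × 0.75) = 18.9 A

18.9 A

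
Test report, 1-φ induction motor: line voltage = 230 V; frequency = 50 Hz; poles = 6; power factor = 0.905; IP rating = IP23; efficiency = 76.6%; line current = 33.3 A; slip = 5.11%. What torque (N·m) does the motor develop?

P_in = V·I·cosφ = 230 × 33.3 × 0.905 = 6931 W
P_out = η·P_in = 0.766 × 6931 = 5309 W
n_s = 120×50/6 = 1000 rpm; n = 1000×(1−0.0511) = 949 rpm
ω = 2π×949/60 = 99.38 rad/s
τ = P_out/ω = 5309/99.38 = 53.4 N·m

53.4 N·m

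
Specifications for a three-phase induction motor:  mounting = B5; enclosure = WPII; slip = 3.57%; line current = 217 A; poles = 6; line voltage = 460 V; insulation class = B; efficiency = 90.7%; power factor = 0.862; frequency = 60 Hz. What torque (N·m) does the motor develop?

P_in = √3·V·I·cosφ = 1.732 × 460 × 217 × 0.862 = 149030 W
P_out = η·P_in = 0.907 × 149030 = 135170 W
n_s = 120×60/6 = 1200 rpm; n = 1200×(1−0.0357) = 1157 rpm
ω = 2π×1157/60 = 121.2 rad/s
τ = P_out/ω = 135170/121.2 = 1120 N·m

1120 N·m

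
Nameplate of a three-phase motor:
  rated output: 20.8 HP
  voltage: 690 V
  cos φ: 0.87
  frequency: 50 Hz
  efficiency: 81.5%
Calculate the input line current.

P_out = 20.8 × 746 = 15517 W
P_in = P_out / η = 15517 / 0.815 = 19039 W
I_L = P_in / (√3·V_L·cosφ) = 19039 / (1.732 × 690 × 0.87) = 18.3 A

18.3 A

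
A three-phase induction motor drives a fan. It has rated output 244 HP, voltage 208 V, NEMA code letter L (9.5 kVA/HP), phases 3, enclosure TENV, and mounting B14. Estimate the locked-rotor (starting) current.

6430 A

S_LR = 9.5 × 244 = 2318 kVA
I_LR = S_LR/(√3·V_L) = 2318000/(1.732×208) = 6430 A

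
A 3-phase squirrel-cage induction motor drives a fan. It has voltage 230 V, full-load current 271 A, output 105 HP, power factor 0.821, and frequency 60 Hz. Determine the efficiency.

P_out = 105 × 746 = 78330 W
P_in = √3·V_L·I_L·cosφ = 1.732 × 230 × 271 × 0.821 = 88632 W
η = P_out / P_in = 78330 / 88632 = 0.884 = 88.4%

88.4 %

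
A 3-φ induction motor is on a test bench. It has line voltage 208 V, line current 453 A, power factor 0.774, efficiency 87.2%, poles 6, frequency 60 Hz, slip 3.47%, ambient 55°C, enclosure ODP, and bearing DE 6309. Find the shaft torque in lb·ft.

670 lb·ft

P_in = √3·V·I·cosφ = 1.732 × 208 × 453 × 0.774 = 126314 W
P_out = η·P_in = 0.872 × 126314 = 110146 W
n_s = 120×60/6 = 1200 rpm; n = 1200×(1−0.0347) = 1158 rpm
ω = 2π×1158/60 = 121.3 rad/s
τ = P_out/ω = 110146/121.3 = 908 N·m
In lb·ft: 908/1.356 = 670 lb·ft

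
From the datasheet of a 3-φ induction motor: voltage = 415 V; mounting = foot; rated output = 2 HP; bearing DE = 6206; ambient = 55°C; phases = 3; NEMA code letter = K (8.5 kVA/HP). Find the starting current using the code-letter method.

S_LR = 8.5 × 2 = 17 kVA
I_LR = S_LR/(√3·V_L) = 17000/(1.732×415) = 23.7 A

23.7 A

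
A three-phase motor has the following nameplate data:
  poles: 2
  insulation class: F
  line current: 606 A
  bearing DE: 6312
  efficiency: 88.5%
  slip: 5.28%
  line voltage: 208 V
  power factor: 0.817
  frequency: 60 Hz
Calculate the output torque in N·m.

442 N·m

P_in = √3·V·I·cosφ = 1.732 × 208 × 606 × 0.817 = 178363 W
P_out = η·P_in = 0.885 × 178363 = 157851 W
n_s = 120×60/2 = 3600 rpm; n = 3600×(1−0.0528) = 3410 rpm
ω = 2π×3410/60 = 357.1 rad/s
τ = P_out/ω = 157851/357.1 = 442 N·m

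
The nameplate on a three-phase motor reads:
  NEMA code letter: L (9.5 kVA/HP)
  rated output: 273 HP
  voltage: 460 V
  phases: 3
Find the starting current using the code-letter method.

S_LR = 9.5 × 273 = 2593.5 kVA
I_LR = S_LR/(√3·V_L) = 2593500/(1.732×460) = 3260 A

3260 A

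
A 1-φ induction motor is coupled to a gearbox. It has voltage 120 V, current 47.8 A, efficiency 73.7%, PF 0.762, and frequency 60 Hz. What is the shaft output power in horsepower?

P_in = V·I·cosφ = 120 × 47.8 × 0.762 = 4371 W
P_out = η·P_in = 0.737 × 4371 = 3221 W
= 3221/746 = 4.32 HP

4.32 HP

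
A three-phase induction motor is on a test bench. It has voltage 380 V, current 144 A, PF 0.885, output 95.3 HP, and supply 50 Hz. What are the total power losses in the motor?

12.8 kW

P_in = √3·V·I·cosφ = 1.732×380×144×0.885 = 83876 W
P_out = 95.3×746 = 71094 W
Losses = P_in − P_out = 83876 − 71094 = 12782 W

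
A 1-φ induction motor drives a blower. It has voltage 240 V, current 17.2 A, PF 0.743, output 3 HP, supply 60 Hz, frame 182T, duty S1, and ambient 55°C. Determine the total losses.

P_in = V·I·cosφ = 240×17.2×0.743 = 3067 W
P_out = 3×746 = 2238 W
Losses = P_in − P_out = 3067 − 2238 = 829 W

829 W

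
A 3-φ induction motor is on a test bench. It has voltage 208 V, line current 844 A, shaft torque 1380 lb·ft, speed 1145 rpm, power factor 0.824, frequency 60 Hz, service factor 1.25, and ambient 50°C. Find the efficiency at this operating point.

τ = 1380 lb·ft × 1.356 = 1871 N·m
ω = 2π × 1145/60 = 119.9 rad/s; P_out = τω = 1871 × 119.9 = 224333 W
P_in = √3·V_L·I_L·cosφ = 1.732 × 208 × 844 × 0.824 = 250542 W
η = P_out / P_in = 224333 / 250542 = 0.895 = 89.5%

89.5 %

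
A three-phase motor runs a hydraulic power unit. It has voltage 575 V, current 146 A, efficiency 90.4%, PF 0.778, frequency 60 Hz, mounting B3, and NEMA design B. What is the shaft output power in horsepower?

137 HP

P_in = √3·V·I·cosφ = 1.732 × 575 × 146 × 0.778 = 113122 W
P_out = η·P_in = 0.904 × 113122 = 102262 W
= 102262/746 = 137 HP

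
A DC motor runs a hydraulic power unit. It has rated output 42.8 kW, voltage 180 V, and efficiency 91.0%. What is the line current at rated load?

P_out = 42.8 kW = 42800 W
P_in = P_out / η = 42800 / 0.910 = 47033 W
I = P_in / V = 47033 / 180 = 261 A

261 A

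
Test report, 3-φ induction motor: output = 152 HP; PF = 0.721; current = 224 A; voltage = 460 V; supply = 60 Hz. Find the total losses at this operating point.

P_in = √3·V·I·cosφ = 1.732×460×224×0.721 = 128673 W
P_out = 152×746 = 113392 W
Losses = P_in − P_out = 128673 − 113392 = 15281 W

15.3 kW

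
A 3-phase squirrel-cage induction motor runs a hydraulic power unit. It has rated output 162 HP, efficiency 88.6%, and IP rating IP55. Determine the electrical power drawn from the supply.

P_out = 162 × 746 = 120852 W
P_in = P_out/η = 120852/0.886 = 136402 W = 136 kW

136 kW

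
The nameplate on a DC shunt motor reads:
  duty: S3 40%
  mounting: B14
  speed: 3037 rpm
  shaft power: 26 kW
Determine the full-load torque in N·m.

ω = 2π × 3037/60 = 318 rad/s
τ = P/ω = 26000/318 = 81.8 N·m

81.8 N·m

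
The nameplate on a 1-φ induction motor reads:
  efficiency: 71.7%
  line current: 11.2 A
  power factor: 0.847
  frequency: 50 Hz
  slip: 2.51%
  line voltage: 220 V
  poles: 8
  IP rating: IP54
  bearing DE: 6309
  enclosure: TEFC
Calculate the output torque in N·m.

P_in = V·I·cosφ = 220 × 11.2 × 0.847 = 2087 W
P_out = η·P_in = 0.717 × 2087 = 1496 W
n_s = 120×50/8 = 750 rpm; n = 750×(1−0.0251) = 731 rpm
ω = 2π×731/60 = 76.55 rad/s
τ = P_out/ω = 1496/76.55 = 19.5 N·m

19.5 N·m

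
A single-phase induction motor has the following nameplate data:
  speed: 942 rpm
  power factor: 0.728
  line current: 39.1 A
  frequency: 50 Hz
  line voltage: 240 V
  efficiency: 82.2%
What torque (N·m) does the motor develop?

P_in = V·I·cosφ = 240 × 39.1 × 0.728 = 6832 W
P_out = η·P_in = 0.822 × 6832 = 5616 W
n = 942 rpm
ω = 2π×942/60 = 98.65 rad/s
τ = P_out/ω = 5616/98.65 = 56.9 N·m

56.9 N·m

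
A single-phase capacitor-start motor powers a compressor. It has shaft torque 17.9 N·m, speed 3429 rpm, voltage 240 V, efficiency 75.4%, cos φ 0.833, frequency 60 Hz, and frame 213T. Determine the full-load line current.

ω = 2π×3429/60 = 359.1 rad/s; P_out = τω = 17.9 × 359.1 = 6428 W
P_in = P_out / η = 6428 / 0.754 = 8525 W
I = P_in / (V·cosφ) = 8525 / (240 × 0.833) = 42.6 A

42.6 A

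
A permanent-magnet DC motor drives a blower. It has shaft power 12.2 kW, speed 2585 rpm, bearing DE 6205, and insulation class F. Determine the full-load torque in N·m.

ω = 2π × 2585/60 = 270.7 rad/s
τ = P/ω = 12200/270.7 = 45.1 N·m

45.1 N·m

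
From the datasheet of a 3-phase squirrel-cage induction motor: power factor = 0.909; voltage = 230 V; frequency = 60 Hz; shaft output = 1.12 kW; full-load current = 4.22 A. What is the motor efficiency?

P_out = 1.12 kW = 1120 W
P_in = √3·V_L·I_L·cosφ = 1.732 × 230 × 4.22 × 0.909 = 1528 W
η = P_out / P_in = 1120 / 1528 = 0.733 = 73.3%

73.3 %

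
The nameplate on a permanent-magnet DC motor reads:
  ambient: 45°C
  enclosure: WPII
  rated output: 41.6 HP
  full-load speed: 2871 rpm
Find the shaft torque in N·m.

103 N·m

P_out = 41.6 × 746 = 31034 W
ω = 2π × 2871/60 = 300.7 rad/s
τ = P_out/ω = 31034/300.7 = 103 N·m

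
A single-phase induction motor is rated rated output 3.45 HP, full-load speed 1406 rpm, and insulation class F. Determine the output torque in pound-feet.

P_out = 3.45 × 746 = 2574 W
ω = 2π × 1406/60 = 147.2 rad/s
τ = P_out/ω = 2574/147.2 = 17.49 N·m
In lb·ft: 17.49/1.356 = 12.9 lb·ft

12.9 lb·ft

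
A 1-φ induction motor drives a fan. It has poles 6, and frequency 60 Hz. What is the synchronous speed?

1200 rpm

n_s = 120f/p = 120×60/6 = 1200 rpm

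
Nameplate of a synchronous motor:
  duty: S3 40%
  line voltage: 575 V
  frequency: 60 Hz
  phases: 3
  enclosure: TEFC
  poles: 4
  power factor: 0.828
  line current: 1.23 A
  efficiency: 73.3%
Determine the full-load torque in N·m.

P_in = √3·V·I·cosφ = 1.732 × 575 × 1.23 × 0.828 = 1014 W
P_out = η·P_in = 0.733 × 1014 = 743 W
n = n_s = 120×60/4 = 1800 rpm (synchronous)
ω = 2π×1800/60 = 188.5 rad/s
τ = P_out/ω = 743/188.5 = 3.94 N·m

3.94 N·m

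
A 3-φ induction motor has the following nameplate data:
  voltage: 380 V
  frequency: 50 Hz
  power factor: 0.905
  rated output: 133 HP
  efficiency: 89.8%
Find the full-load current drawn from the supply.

185 A

P_out = 133 × 746 = 99218 W
P_in = P_out / η = 99218 / 0.898 = 110488 W
I_L = P_in / (√3·V_L·cosφ) = 110488 / (1.732 × 380 × 0.905) = 185 A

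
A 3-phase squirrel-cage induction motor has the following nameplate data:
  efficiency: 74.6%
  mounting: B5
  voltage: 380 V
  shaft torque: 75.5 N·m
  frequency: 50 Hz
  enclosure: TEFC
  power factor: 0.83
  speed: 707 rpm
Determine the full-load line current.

ω = 2π×707/60 = 74.04 rad/s; P_out = τω = 75.5 × 74.04 = 5590 W
P_in = P_out / η = 5590 / 0.746 = 7493 W
I_L = P_in / (√3·V_L·cosφ) = 7493 / (1.732 × 380 × 0.83) = 13.7 A

13.7 A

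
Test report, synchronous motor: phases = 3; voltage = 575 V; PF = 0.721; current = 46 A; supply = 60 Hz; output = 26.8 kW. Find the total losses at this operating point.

P_in = √3·V·I·cosφ = 1.732×575×46×0.721 = 33030 W
P_out = 26800 W
Losses = P_in − P_out = 33030 − 26800 = 6230 W

6230 W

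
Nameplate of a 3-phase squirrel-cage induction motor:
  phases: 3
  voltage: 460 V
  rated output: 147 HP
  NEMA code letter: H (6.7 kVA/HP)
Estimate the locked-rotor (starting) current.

S_LR = 6.7 × 147 = 984.9 kVA
I_LR = S_LR/(√3·V_L) = 984900/(1.732×460) = 1240 A

1240 A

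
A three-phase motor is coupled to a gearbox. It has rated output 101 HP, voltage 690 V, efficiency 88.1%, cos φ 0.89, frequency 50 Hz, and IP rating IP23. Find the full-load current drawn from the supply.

P_out = 101 × 746 = 75346 W
P_in = P_out / η = 75346 / 0.881 = 85523 W
I_L = P_in / (√3·V_L·cosφ) = 85523 / (1.732 × 690 × 0.89) = 80.4 A

80.4 A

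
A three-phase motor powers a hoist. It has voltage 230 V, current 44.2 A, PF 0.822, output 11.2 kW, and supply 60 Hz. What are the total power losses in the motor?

P_in = √3·V·I·cosφ = 1.732×230×44.2×0.822 = 14473 W
P_out = 11200 W
Losses = P_in − P_out = 14473 − 11200 = 3273 W

3.27 kW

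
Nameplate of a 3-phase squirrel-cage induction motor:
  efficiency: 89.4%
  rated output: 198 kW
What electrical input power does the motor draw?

221 kW

P_out = 198000 W
P_in = P_out/η = 198000/0.894 = 221477 W = 221 kW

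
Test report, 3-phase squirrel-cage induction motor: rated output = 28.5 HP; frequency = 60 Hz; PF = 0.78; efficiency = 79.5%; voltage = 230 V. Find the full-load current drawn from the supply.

P_out = 28.5 × 746 = 21261 W
P_in = P_out / η = 21261 / 0.795 = 26743 W
I_L = P_in / (√3·V_L·cosφ) = 26743 / (1.732 × 230 × 0.78) = 86.1 A

86.1 A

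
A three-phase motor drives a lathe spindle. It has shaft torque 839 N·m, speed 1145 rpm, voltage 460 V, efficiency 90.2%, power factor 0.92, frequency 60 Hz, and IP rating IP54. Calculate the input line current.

152 A

ω = 2π×1145/60 = 119.9 rad/s; P_out = τω = 839 × 119.9 = 100596 W
P_in = P_out / η = 100596 / 0.902 = 111525 W
I_L = P_in / (√3·V_L·cosφ) = 111525 / (1.732 × 460 × 0.92) = 152 A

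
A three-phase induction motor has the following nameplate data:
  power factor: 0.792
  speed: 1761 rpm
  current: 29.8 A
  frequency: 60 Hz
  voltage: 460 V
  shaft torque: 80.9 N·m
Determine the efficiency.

ω = 2π × 1761/60 = 184.4 rad/s; P_out = τω = 80.9 × 184.4 = 14918 W
P_in = √3·V_L·I_L·cosφ = 1.732 × 460 × 29.8 × 0.792 = 18804 W
η = P_out / P_in = 14918 / 18804 = 0.793 = 79.3%

79.3 %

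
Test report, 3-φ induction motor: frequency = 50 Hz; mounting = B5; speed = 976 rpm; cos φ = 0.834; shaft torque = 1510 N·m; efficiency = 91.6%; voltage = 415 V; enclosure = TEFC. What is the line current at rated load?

ω = 2π×976/60 = 102.2 rad/s; P_out = τω = 1510 × 102.2 = 154322 W
P_in = P_out / η = 154322 / 0.916 = 168474 W
I_L = P_in / (√3·V_L·cosφ) = 168474 / (1.732 × 415 × 0.834) = 281 A

281 A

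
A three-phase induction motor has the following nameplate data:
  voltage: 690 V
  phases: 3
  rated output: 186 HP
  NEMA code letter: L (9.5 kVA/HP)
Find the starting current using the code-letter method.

S_LR = 9.5 × 186 = 1767 kVA
I_LR = S_LR/(√3·V_L) = 1767000/(1.732×690) = 1480 A

1480 A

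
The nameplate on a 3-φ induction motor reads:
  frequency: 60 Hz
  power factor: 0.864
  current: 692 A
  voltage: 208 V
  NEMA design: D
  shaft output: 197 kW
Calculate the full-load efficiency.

P_out = 197 kW = 197000 W
P_in = √3·V_L·I_L·cosφ = 1.732 × 208 × 692 × 0.864 = 215393 W
η = P_out / P_in = 197000 / 215393 = 0.915 = 91.5%

91.5 %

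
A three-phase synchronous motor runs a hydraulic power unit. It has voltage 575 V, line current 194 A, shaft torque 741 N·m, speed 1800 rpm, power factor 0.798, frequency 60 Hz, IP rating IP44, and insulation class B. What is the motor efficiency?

90.6 %

ω = 2π × 1800/60 = 188.5 rad/s; P_out = τω = 741 × 188.5 = 139679 W
P_in = √3·V_L·I_L·cosφ = 1.732 × 575 × 194 × 0.798 = 154177 W
η = P_out / P_in = 139679 / 154177 = 0.906 = 90.6%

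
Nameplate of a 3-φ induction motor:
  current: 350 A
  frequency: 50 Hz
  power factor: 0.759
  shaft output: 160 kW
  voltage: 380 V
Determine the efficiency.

P_out = 160 kW = 160000 W
P_in = √3·V_L·I_L·cosφ = 1.732 × 380 × 350 × 0.759 = 174840 W
η = P_out / P_in = 160000 / 174840 = 0.915 = 91.5%

91.5 %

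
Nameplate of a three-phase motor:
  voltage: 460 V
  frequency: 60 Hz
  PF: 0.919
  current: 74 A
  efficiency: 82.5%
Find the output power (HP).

P_in = √3·V·I·cosφ = 1.732 × 460 × 74 × 0.919 = 54182 W
P_out = η·P_in = 0.825 × 54182 = 44700 W
= 44700/746 = 59.9 HP

59.9 HP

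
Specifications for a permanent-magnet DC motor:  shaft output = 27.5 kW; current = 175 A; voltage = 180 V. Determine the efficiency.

P_out = 27.5 kW = 27500 W
P_in = V·I = 180 × 175 = 31500 W
η = P_out / P_in = 27500 / 31500 = 0.873 = 87.3%

87.3 %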